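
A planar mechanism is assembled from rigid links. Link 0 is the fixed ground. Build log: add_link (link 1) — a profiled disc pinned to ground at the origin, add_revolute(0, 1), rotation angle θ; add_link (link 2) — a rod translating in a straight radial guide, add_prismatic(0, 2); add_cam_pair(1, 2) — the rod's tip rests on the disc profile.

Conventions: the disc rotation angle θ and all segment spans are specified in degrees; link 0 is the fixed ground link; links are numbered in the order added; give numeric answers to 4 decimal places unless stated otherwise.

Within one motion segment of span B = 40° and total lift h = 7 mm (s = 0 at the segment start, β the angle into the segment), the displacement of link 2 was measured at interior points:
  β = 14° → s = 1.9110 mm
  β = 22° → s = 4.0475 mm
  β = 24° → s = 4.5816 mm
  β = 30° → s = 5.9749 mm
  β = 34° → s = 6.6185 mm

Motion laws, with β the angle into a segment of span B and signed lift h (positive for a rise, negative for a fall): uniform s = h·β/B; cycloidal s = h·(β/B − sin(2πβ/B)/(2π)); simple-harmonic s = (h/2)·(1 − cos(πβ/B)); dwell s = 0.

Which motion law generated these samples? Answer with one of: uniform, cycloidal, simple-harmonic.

candidates at β/B = r: uniform s = h·r (linear in β); cycloidal s = h·(r − sin(2πr)/(2π)); simple-harmonic s = (h/2)(1 − cos(πr))
β=14°: printed 1.9110 | uniform 2.4500, cycloidal 1.5487, simple-harmonic 1.9110
β=22°: printed 4.0475 | uniform 3.8500, cycloidal 4.1943, simple-harmonic 4.0475
β=24°: printed 4.5816 | uniform 4.2000, cycloidal 4.8548, simple-harmonic 4.5816
β=30°: printed 5.9749 | uniform 5.2500, cycloidal 6.3641, simple-harmonic 5.9749
β=34°: printed 6.6185 | uniform 5.9500, cycloidal 6.8513, simple-harmonic 6.6185
only one law matches every sample → simple-harmonic

simple-harmonic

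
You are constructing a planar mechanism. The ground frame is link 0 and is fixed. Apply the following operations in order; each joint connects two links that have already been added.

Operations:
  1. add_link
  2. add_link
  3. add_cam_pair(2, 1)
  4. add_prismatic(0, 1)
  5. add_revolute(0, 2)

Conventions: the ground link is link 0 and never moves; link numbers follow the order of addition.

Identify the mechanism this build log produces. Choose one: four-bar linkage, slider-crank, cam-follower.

links: 3 (incl. ground); joints: 1 revolute, 1 prismatic, 1 higher (cam) pair, forming one closed loop
3 links, revolute + prismatic + higher pair in one loop → cam-follower

cam-follower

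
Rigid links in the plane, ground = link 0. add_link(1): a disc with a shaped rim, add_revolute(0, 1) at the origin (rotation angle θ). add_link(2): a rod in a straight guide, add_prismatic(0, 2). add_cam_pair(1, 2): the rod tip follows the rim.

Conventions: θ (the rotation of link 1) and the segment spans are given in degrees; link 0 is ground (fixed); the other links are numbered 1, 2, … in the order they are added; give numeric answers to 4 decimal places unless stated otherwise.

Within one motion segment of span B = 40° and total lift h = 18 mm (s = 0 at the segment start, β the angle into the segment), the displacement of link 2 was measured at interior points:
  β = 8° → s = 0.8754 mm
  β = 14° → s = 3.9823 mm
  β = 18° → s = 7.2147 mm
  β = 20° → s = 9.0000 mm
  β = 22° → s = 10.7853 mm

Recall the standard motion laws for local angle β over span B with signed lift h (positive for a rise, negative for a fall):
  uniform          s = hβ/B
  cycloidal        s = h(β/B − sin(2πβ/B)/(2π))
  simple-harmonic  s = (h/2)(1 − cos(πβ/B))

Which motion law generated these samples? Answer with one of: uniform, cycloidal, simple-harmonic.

candidates at β/B = r: uniform s = h·r (linear in β); cycloidal s = h·(r − sin(2πr)/(2π)); simple-harmonic s = (h/2)(1 − cos(πr))
β=8°: printed 0.8754 | uniform 3.6000, cycloidal 0.8754, simple-harmonic 1.7188
β=14°: printed 3.9823 | uniform 6.3000, cycloidal 3.9823, simple-harmonic 4.9141
β=18°: printed 7.2147 | uniform 8.1000, cycloidal 7.2147, simple-harmonic 7.5921
β=20°: printed 9.0000 | uniform 9.0000, cycloidal 9.0000, simple-harmonic 9.0000
β=22°: printed 10.7853 | uniform 9.9000, cycloidal 10.7853, simple-harmonic 10.4079
only one law matches every sample → cycloidal

cycloidal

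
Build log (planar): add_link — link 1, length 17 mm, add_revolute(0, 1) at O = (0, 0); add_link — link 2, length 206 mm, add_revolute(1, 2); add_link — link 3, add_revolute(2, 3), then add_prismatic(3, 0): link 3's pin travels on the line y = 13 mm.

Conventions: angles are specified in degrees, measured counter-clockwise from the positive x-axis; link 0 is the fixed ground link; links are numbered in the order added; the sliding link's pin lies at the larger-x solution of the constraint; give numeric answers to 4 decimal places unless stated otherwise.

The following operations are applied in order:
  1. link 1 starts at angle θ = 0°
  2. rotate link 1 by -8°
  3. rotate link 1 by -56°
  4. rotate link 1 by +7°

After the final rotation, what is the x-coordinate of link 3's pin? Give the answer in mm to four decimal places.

geometry: r = 17 mm, L = 206 mm, e = 13 mm; θ starts at 0°
rotate link 1 by -8°: θ ← 0° -8° = -8°
rotate link 1 by -56°: θ ← -8° -56° = -64°
rotate link 1 by +7°: θ ← -64° +7° = -57°
crank pin P = (r cos θ, r sin θ) = (9.258864, -14.257400)
h = r sin θ − e = -14.257400 − 13 = -27.257400
x = r cos θ + √(L² − h²) = 9.258864 + 204.188722 = 213.447586

213.4476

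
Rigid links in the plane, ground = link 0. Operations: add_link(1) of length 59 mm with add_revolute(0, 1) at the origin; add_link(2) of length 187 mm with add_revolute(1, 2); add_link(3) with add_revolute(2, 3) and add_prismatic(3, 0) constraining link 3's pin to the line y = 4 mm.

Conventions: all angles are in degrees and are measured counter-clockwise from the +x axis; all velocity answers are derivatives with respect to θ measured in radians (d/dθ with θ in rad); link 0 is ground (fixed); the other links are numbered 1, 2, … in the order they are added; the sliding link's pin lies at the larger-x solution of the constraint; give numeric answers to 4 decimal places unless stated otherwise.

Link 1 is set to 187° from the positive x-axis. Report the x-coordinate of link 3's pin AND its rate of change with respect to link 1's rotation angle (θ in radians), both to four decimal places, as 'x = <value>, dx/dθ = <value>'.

geometry: r = 59 mm, L = 187 mm, e = 4 mm
crank pin P = (r cos θ, r sin θ) = (-58.560223, -7.190291)
h = r sin θ − e = -7.190291 − 4 = -11.190291
x = r cos θ + √(L² − h²) = -58.560223 + 186.664880 = 128.104657
dx/dθ = −r sin θ − h·r cos θ/√(L² − h²) (θ in radians; h = -11.190291) = 3.679690

x = 128.1047, dx/dθ = 3.6797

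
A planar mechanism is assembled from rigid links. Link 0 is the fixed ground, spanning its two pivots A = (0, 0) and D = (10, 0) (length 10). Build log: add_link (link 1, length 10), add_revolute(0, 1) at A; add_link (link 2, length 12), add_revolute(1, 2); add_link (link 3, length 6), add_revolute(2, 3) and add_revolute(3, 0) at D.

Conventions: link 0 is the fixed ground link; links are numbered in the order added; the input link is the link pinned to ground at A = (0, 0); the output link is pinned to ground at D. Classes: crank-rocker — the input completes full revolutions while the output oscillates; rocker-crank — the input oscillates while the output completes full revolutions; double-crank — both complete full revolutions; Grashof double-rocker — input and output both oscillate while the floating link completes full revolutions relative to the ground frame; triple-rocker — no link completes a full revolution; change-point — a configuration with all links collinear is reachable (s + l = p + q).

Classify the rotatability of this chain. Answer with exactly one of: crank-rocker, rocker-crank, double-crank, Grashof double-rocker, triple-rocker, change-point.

lengths: ground=10, input=10, coupler=12, output=6
sorted: s=6 (shortest), l=12 (longest), p+q=20
s + l = 18 vs p + q = 20
s + l < p + q (Grashof) with shortest = output link → rocker-crank

rocker-crank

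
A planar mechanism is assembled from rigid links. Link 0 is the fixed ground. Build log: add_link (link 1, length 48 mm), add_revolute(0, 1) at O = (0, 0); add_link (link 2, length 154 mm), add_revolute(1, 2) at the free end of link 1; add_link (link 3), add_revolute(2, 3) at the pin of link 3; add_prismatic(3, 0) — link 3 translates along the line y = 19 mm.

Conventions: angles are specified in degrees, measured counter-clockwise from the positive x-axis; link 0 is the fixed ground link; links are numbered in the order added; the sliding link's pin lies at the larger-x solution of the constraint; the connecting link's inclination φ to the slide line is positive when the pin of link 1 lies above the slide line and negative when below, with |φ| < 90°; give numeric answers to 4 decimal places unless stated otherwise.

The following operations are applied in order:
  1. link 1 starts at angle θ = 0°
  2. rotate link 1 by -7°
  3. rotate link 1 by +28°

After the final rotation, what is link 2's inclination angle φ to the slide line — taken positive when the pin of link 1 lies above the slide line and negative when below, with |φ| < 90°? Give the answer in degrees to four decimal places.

geometry: r = 48 mm, L = 154 mm, e = 19 mm; θ starts at 0°
rotate link 1 by -7°: θ ← 0° -7° = -7°
rotate link 1 by +28°: θ ← -7° +28° = 21°
h = r sin θ − e = 17.201662 − 19 = -1.798338
sin φ = h / L = -1.798338 / 154 = -0.01167752
φ = arcsin(-0.01167752) = -0.669088°

-0.6691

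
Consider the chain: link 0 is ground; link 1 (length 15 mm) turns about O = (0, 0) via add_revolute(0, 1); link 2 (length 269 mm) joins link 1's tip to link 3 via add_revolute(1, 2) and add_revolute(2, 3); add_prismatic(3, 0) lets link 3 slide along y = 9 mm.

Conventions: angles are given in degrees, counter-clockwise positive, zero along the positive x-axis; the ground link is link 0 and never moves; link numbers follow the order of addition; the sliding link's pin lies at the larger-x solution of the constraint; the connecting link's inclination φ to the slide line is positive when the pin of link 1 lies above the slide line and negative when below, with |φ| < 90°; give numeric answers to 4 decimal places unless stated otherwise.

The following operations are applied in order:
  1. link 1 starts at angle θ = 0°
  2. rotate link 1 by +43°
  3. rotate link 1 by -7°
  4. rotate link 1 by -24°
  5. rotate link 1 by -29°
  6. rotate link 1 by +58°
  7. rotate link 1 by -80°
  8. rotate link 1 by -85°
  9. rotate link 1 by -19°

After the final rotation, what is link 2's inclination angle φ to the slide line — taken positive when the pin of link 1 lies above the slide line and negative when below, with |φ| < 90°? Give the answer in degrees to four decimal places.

geometry: r = 15 mm, L = 269 mm, e = 9 mm; θ starts at 0°
rotate link 1 by +43°: θ ← 0° +43° = 43°
rotate link 1 by -7°: θ ← 43° -7° = 36°
rotate link 1 by -24°: θ ← 36° -24° = 12°
rotate link 1 by -29°: θ ← 12° -29° = -17°
rotate link 1 by +58°: θ ← -17° +58° = 41°
rotate link 1 by -80°: θ ← 41° -80° = -39°
rotate link 1 by -85°: θ ← -39° -85° = -124°
rotate link 1 by -19°: θ ← -124° -19° = -143°
h = r sin θ − e = -9.027225 − 9 = -18.027225
sin φ = h / L = -18.027225 / 269 = -0.06701571
φ = arcsin(-0.06701571) = -3.842597°

-3.8426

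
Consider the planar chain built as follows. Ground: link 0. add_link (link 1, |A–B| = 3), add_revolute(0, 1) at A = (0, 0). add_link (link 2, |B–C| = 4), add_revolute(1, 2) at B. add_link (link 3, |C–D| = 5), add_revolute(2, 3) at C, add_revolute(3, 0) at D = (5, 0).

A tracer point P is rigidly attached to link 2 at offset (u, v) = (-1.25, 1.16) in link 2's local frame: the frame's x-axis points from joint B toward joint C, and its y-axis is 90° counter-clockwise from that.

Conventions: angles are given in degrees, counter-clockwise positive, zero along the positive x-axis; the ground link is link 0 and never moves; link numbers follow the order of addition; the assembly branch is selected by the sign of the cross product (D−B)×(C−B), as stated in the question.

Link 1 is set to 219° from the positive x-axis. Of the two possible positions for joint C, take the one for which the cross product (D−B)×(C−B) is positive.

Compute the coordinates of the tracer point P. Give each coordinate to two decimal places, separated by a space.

A=(0,0), D=(5.00,0)
B = A + 3.00·(cos219°, sin219°) = (-2.3314, -1.8880)
|BD| = 7.5706
circle(B,4.00) ∩ circle(D,5.00): a=3.1909, h=2.4121
  candidates: C₊=(0.1571,1.2437) cross=18.261; C₋=(1.3602,-3.4281) cross=-18.261
  branch + wants cross > 0 → take C=(0.1571,1.2437) (cross=18.261)
ex = (C−B)/|BC| = (0.6221,0.7829); ey = (-0.7829,0.6221)
P = B + -1.25·ex + 1.16·ey = (-4.0173,-2.1449)

-4.02 -2.14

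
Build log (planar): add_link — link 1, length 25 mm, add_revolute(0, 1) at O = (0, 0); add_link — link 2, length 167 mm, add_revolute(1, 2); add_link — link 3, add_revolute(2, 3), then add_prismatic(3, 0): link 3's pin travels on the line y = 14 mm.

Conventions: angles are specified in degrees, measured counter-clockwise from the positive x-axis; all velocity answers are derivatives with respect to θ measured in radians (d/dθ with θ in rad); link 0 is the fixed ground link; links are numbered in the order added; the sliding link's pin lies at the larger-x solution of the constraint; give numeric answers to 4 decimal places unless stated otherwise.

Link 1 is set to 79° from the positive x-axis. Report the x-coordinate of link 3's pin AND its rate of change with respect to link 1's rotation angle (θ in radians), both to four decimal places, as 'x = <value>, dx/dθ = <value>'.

geometry: r = 25 mm, L = 167 mm, e = 14 mm
crank pin P = (r cos θ, r sin θ) = (4.770225, 24.540680)
h = r sin θ − e = 24.540680 − 14 = 10.540680
x = r cos θ + √(L² − h²) = 4.770225 + 166.667016 = 171.437240
dx/dθ = −r sin θ − h·r cos θ/√(L² − h²) (θ in radians; h = 10.540680) = -24.842367

x = 171.4372, dx/dθ = -24.8424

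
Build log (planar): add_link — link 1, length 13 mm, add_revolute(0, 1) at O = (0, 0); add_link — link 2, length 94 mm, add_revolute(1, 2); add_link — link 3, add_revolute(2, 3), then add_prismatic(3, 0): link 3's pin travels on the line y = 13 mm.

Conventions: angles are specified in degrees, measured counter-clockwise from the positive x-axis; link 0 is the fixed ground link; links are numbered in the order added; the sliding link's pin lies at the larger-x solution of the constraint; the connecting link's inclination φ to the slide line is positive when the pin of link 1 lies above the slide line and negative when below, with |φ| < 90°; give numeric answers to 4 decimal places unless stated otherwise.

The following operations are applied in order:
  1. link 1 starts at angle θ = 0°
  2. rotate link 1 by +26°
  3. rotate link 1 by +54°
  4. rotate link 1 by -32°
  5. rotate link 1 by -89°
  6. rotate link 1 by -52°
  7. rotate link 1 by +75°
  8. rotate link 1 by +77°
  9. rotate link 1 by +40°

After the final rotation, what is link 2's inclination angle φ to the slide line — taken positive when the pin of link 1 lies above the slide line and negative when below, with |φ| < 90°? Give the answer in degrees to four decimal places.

geometry: r = 13 mm, L = 94 mm, e = 13 mm; θ starts at 0°
rotate link 1 by +26°: θ ← 0° +26° = 26°
rotate link 1 by +54°: θ ← 26° +54° = 80°
rotate link 1 by -32°: θ ← 80° -32° = 48°
rotate link 1 by -89°: θ ← 48° -89° = -41°
rotate link 1 by -52°: θ ← -41° -52° = -93°
rotate link 1 by +75°: θ ← -93° +75° = -18°
rotate link 1 by +77°: θ ← -18° +77° = 59°
rotate link 1 by +40°: θ ← 59° +40° = 99°
h = r sin θ − e = 12.839948 − 13 = -0.160052
sin φ = h / L = -0.160052 / 94 = -0.00170268
φ = arcsin(-0.00170268) = -0.097556°

-0.0976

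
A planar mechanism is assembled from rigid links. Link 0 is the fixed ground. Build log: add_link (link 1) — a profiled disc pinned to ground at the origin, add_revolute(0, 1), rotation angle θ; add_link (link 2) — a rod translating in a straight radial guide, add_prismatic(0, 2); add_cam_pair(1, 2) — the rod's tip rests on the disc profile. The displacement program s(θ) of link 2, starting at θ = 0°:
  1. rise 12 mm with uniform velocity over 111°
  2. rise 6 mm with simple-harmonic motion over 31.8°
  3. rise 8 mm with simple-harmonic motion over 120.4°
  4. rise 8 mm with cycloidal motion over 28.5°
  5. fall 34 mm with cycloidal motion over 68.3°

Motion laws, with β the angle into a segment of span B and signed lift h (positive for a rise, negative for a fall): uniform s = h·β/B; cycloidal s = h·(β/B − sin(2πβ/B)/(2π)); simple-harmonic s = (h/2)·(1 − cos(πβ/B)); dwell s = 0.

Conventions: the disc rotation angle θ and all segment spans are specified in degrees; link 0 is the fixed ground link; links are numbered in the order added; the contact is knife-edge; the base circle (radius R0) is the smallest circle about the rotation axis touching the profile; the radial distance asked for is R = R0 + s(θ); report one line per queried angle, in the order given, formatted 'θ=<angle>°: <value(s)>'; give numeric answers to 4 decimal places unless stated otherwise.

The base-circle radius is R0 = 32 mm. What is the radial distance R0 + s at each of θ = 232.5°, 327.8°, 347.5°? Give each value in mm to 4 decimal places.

seg 1 [0°–111°] uniform, h=12: full span → s += 12 → s = 12.0000
seg 2 [111°–142.8°] simple-harmonic, h=6: full span → s += 6 → s = 18.0000
seg 3 [142.8°–263.2°] simple-harmonic, h=8: θ=232.5° here. β=89.7, B=120.4. 8/2·(1 − cos(π·0.7450)) = 6.7838 → s = 24.7838
seg 3 [142.8°–263.2°] simple-harmonic, h=8: full span → s += 8 → s = 26.0000
seg 4 [263.2°–291.7°] cycloidal, h=8: full span → s += 8 → s = 34.0000
seg 5 [291.7°–360°] cycloidal, h=-34: θ=327.8° here. β=36.1, B=68.3. -34·(0.5286 − sin(2π·0.5286)/(2π)) = -18.9362 → s = 15.0638
seg 5 [291.7°–360°] cycloidal, h=-34: θ=347.5° here. β=55.8, B=68.3. -34·(0.8170 − sin(2π·0.8170)/(2π)) = -32.7165 → s = 1.2835
θ=232.5°: R = R0 + s = 32 + 24.7838 = 56.7838
θ=327.8°: R = R0 + s = 32 + 15.0638 = 47.0638
θ=347.5°: R = R0 + s = 32 + 1.2835 = 33.2835

θ=232.5°: 56.7838
θ=327.8°: 47.0638
θ=347.5°: 33.2835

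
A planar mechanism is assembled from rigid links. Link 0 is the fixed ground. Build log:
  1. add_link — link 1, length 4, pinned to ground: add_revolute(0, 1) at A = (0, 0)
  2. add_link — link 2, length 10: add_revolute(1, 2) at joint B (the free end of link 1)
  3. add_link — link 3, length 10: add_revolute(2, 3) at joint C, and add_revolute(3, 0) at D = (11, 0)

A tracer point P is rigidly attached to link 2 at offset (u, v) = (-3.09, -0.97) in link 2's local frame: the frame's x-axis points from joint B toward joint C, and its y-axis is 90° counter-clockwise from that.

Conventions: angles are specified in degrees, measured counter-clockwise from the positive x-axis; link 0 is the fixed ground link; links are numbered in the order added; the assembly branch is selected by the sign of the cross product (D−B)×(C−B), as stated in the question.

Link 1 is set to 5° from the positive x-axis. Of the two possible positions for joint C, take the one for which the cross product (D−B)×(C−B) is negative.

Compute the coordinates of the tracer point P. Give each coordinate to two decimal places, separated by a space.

A=(0,0), D=(11.00,0)
B = A + 4.00·(cos5°, sin5°) = (3.9848, 0.3486)
|BD| = 7.0239
circle(B,10.00) ∩ circle(D,10.00): a=3.5119, h=9.3630
  candidates: C₊=(7.9571,9.5258) cross=65.765; C₋=(7.0277,-9.1772) cross=-65.765
  branch - wants cross < 0 → take C=(7.0277,-9.1772) (cross=-65.765)
ex = (C−B)/|BC| = (0.3043,-0.9526); ey = (0.9526,0.3043)
P = B + -3.09·ex + -0.97·ey = (2.1205,2.9969)

2.12 3.00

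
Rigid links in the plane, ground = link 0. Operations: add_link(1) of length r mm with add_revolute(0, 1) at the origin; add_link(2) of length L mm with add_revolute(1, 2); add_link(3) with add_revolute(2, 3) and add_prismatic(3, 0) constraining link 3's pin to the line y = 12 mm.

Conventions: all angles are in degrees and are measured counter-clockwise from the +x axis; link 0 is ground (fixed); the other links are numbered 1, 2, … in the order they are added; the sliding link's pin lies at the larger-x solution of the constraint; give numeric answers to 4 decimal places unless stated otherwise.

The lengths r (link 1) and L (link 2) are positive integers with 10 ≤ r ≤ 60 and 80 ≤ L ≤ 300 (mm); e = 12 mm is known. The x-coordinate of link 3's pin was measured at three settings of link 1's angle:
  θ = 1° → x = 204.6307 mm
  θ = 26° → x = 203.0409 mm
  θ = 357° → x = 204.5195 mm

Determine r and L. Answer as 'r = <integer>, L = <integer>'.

constraint per measurement: (x − r cos θ)² + (r sin θ − e)² = L²
subtracting the θ₁ and θ₂ equations cancels the r² and L² terms:
r = (x₁² − x₂²) / (2[(x₁cos θ₁ + e sin θ₁) − (x₂cos θ₂ + e sin θ₂)]) = 18.9990 → r = 19
L² = (x₁ − r cos θ₁)² + (r sin θ₁ − e)² = 34595.9828 → L = 186.0000 → L = 186
check at θ₃=357°: x = 204.5195 (printed 204.5195) ✓

r = 19, L = 186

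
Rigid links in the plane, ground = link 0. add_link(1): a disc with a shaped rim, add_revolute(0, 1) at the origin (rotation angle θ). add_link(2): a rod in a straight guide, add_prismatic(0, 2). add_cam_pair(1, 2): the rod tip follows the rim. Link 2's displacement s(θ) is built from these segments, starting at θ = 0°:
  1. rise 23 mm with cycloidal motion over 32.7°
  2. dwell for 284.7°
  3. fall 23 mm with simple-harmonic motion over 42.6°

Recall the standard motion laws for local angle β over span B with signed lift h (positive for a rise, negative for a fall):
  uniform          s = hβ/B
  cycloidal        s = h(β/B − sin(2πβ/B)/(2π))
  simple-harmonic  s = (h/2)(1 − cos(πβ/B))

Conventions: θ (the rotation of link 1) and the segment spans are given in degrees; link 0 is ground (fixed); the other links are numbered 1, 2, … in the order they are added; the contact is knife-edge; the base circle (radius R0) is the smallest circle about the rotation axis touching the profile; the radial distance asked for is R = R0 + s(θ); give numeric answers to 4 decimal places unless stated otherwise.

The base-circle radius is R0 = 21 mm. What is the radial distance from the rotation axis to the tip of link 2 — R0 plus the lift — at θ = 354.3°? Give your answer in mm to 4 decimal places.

segment 1 (0° to 32.7°, cycloidal, h = 23) is passed completely: s = 0.0000 + (23) = 23.0000
segment 2 (32.7° to 317.4°, dwell): s unchanged at 23.0000
θ = 354.3° falls in segment 3 (317.4° to 360°, simple-harmonic, h = -23): β = 354.3 − 317.4 = 36.9°, B = 42.6°; Δs = -23/2·(1 − cos(π·0.8662)) = -21.9989; s = 23.0000 − 21.9989 = 1.0011
R = R0 + s = 21 + 1.0011 = 22.0011

22.0011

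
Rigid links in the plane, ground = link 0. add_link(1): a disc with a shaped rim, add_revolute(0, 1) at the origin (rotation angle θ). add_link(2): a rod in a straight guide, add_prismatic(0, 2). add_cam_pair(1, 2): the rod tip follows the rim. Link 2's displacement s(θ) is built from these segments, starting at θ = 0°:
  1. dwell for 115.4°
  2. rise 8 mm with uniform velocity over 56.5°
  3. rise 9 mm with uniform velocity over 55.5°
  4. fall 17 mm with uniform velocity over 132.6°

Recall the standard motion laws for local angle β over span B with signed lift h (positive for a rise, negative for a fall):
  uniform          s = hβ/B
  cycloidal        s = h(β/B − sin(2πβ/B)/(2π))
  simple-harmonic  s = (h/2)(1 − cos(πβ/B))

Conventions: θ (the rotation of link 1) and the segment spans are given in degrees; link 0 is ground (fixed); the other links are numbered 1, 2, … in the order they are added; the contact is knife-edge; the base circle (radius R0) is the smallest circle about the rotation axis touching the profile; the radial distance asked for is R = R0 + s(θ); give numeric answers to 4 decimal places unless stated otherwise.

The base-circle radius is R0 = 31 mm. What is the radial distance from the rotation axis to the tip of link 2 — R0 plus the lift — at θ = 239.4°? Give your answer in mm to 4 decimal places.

segment 1 (0° to 115.4°, dwell): s unchanged at 0.0000
segment 2 (115.4° to 171.9°, uniform, h = 8) is passed completely: s = 0.0000 + (8) = 8.0000
segment 3 (171.9° to 227.4°, uniform, h = 9) is passed completely: s = 8.0000 + (9) = 17.0000
θ = 239.4° falls in segment 4 (227.4° to 360°, uniform, h = -17): β = 239.4 − 227.4 = 12°, B = 132.6°; Δs = -17·12/132.6 = -1.5385; s = 17.0000 − 1.5385 = 15.4615
R = R0 + s = 31 + 15.4615 = 46.4615

46.4615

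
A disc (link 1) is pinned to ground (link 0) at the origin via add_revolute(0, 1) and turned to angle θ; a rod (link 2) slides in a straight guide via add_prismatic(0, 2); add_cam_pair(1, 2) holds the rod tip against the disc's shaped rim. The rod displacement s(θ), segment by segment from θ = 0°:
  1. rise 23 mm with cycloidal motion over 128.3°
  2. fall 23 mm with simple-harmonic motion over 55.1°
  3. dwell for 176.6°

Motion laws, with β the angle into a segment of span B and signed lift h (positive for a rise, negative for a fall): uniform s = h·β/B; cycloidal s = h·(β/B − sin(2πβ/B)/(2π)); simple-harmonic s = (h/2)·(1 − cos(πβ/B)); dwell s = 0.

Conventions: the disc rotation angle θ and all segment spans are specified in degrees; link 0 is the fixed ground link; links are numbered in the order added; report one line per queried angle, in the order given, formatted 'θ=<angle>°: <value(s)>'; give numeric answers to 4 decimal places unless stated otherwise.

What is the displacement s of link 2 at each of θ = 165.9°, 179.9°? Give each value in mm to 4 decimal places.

segment 1 (0° to 128.3°, cycloidal, h = 23) is passed completely: s = 0.0000 + (23) = 23.0000
θ = 165.9° falls in segment 2 (128.3° to 183.4°, simple-harmonic, h = -23): β = 165.9 − 128.3 = 37.6°, B = 55.1°; Δs = -23/2·(1 − cos(π·0.6824)) = -17.7349; s = 23.0000 − 17.7349 = 5.2651
θ = 179.9° falls in segment 2 (128.3° to 183.4°, simple-harmonic, h = -23): β = 179.9 − 128.3 = 51.6°, B = 55.1°; Δs = -23/2·(1 − cos(π·0.9365)) = -22.7718; s = 23.0000 − 22.7718 = 0.2282

θ=165.9°: 5.2651
θ=179.9°: 0.2282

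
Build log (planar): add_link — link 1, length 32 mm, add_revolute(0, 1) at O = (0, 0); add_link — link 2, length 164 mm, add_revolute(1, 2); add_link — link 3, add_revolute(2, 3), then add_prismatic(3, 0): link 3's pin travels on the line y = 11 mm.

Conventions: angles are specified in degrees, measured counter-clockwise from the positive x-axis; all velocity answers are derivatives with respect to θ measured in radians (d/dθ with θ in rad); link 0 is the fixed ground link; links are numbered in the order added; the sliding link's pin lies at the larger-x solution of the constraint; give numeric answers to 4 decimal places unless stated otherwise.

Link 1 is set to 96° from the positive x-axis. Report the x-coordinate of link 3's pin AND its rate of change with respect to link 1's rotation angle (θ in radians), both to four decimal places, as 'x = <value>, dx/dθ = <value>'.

geometry: r = 32 mm, L = 164 mm, e = 11 mm
crank pin P = (r cos θ, r sin θ) = (-3.344911, 31.824701)
h = r sin θ − e = 31.824701 − 11 = 20.824701
x = r cos θ + √(L² − h²) = -3.344911 + 162.672468 = 159.327557
dx/dθ = −r sin θ − h·r cos θ/√(L² − h²) (θ in radians; h = 20.824701) = -31.396498

x = 159.3276, dx/dθ = -31.3965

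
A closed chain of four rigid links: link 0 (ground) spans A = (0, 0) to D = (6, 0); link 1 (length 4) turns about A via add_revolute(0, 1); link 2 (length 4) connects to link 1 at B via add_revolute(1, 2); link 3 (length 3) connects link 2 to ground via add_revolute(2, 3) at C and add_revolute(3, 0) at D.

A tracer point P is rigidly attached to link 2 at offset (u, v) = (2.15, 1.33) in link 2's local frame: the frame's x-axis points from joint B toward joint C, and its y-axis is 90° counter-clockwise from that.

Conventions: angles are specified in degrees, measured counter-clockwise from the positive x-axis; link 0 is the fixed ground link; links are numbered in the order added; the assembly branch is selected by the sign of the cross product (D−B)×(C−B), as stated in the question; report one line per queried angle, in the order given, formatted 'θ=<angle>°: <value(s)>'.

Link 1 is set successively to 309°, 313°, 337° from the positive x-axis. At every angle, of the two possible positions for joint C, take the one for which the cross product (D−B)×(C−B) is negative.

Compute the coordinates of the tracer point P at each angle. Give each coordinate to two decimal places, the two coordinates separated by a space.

A=(0,0), D=(6.00,0)
θ=309°: B = A + 4.00·(cos309°, sin309°) = (2.5173, -3.1086)
θ=309°: |BD| = 4.6683
θ=309°: circle(B,4.00) ∩ circle(D,3.00): a=3.0839, h=2.5475
θ=309°:   candidates: C₊=(3.1216,0.8455) cross=11.892; C₋=(6.5144,-2.9556) cross=-11.892
θ=309°:   branch - wants cross < 0 → take C=(6.5144,-2.9556) (cross=-11.892)
θ=309°: ex = (C−B)/|BC| = (0.9993,0.0383); ey = (-0.0383,0.9993)
θ=309°: P = B + 2.15·ex + 1.33·ey = (4.6148,-1.6973)
θ=313°: B = A + 4.00·(cos313°, sin313°) = (2.7280, -2.9254)
θ=313°: |BD| = 4.3891
θ=313°: circle(B,4.00) ∩ circle(D,3.00): a=2.9920, h=2.6548
θ=313°:   candidates: C₊=(3.1890,1.0479) cross=11.652; C₋=(6.7280,-2.9103) cross=-11.652
θ=313°:   branch - wants cross < 0 → take C=(6.7280,-2.9103) (cross=-11.652)
θ=313°: ex = (C−B)/|BC| = (1.0000,0.0038); ey = (-0.0038,1.0000)
θ=313°: P = B + 2.15·ex + 1.33·ey = (4.8730,-1.5873)
θ=337°: B = A + 4.00·(cos337°, sin337°) = (3.6820, -1.5629)
θ=337°: |BD| = 2.7957
θ=337°: circle(B,4.00) ∩ circle(D,3.00): a=2.6498, h=2.9965
θ=337°:   candidates: C₊=(4.2039,2.4029) cross=8.377; C₋=(7.5542,-2.5660) cross=-8.377
θ=337°:   branch - wants cross < 0 → take C=(7.5542,-2.5660) (cross=-8.377)
θ=337°: ex = (C−B)/|BC| = (0.9680,-0.2508); ey = (0.2508,0.9680)
θ=337°: P = B + 2.15·ex + 1.33·ey = (6.0968,-0.8146)

θ=309°: 4.61 -1.70
θ=313°: 4.87 -1.59
θ=337°: 6.10 -0.81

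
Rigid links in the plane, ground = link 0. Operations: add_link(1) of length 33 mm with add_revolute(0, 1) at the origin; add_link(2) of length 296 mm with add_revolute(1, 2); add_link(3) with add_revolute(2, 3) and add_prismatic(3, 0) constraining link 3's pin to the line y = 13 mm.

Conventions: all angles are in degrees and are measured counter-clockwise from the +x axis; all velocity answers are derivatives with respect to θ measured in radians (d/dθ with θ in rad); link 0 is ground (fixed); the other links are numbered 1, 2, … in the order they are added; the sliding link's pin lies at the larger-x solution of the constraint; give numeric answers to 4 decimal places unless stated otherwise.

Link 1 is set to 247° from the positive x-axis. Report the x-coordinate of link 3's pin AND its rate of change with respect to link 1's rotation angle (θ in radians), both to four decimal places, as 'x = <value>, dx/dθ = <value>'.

geometry: r = 33 mm, L = 296 mm, e = 13 mm
crank pin P = (r cos θ, r sin θ) = (-12.894127, -30.376660)
h = r sin θ − e = -30.376660 − 13 = -43.376660
x = r cos θ + √(L² − h²) = -12.894127 + 292.804483 = 279.910356
dx/dθ = −r sin θ − h·r cos θ/√(L² − h²) (θ in radians; h = -43.376660) = 28.466498

x = 279.9104, dx/dθ = 28.4665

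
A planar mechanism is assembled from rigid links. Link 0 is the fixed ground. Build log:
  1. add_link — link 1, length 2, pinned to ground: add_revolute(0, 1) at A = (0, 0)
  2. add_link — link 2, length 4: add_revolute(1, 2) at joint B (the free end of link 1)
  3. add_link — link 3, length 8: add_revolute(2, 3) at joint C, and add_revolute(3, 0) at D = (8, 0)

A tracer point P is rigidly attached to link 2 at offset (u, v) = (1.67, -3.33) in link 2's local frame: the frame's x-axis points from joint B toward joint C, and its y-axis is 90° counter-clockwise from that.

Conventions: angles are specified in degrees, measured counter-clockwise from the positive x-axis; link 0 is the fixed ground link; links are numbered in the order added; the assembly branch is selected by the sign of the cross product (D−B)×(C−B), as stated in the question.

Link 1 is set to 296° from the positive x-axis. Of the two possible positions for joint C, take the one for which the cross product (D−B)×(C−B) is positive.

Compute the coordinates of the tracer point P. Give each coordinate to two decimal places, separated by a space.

A=(0,0), D=(8.00,0)
B = A + 2.00·(cos296°, sin296°) = (0.8767, -1.7976)
|BD| = 7.3466
circle(B,4.00) ∩ circle(D,8.00): a=0.4065, h=3.9793
  candidates: C₊=(0.2972,2.1602) cross=29.234; C₋=(2.2445,-5.5565) cross=-29.234
  branch + wants cross > 0 → take C=(0.2972,2.1602) (cross=29.234)
ex = (C−B)/|BC| = (-0.1449,0.9894); ey = (-0.9894,-0.1449)
P = B + 1.67·ex + -3.33·ey = (3.9296,0.3373)

3.93 0.34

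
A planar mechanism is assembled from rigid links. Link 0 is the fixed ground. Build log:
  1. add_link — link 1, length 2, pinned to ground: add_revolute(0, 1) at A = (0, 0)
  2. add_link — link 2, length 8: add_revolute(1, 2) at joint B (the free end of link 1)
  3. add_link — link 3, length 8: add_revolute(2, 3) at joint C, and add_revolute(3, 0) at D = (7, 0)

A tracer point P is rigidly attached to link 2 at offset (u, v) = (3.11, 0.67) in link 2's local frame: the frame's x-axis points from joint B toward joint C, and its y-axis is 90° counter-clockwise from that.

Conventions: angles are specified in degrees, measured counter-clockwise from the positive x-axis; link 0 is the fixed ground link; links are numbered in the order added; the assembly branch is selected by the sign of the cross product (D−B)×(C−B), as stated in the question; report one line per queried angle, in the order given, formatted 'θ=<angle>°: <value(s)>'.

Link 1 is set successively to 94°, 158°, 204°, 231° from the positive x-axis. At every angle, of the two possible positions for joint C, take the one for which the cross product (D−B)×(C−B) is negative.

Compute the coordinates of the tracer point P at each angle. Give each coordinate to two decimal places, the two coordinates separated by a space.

A=(0,0), D=(7.00,0)
θ=94°: B = A + 2.00·(cos94°, sin94°) = (-0.1395, 1.9951)
θ=94°: |BD| = 7.4130
θ=94°: circle(B,8.00) ∩ circle(D,8.00): a=3.7065, h=7.0895
θ=94°:   candidates: C₊=(5.3383,7.8255) cross=52.555; C₋=(1.5222,-5.8304) cross=-52.555
θ=94°:   branch - wants cross < 0 → take C=(1.5222,-5.8304) (cross=-52.555)
θ=94°: ex = (C−B)/|BC| = (0.2077,-0.9782); ey = (0.9782,0.2077)
θ=94°: P = B + 3.11·ex + 0.67·ey = (1.1619,-0.9079)
θ=158°: B = A + 2.00·(cos158°, sin158°) = (-1.8544, 0.7492)
θ=158°: |BD| = 8.8860
θ=158°: circle(B,8.00) ∩ circle(D,8.00): a=4.4430, h=6.6528
θ=158°:   candidates: C₊=(3.1337,7.0037) cross=59.117; C₋=(2.0119,-6.2545) cross=-59.117
θ=158°:   branch - wants cross < 0 → take C=(2.0119,-6.2545) (cross=-59.117)
θ=158°: ex = (C−B)/|BC| = (0.4833,-0.8755); ey = (0.8755,0.4833)
θ=158°: P = B + 3.11·ex + 0.67·ey = (0.2352,-1.6497)
θ=204°: B = A + 2.00·(cos204°, sin204°) = (-1.8271, -0.8135)
θ=204°: |BD| = 8.8645
θ=204°: circle(B,8.00) ∩ circle(D,8.00): a=4.4322, h=6.6600
θ=204°:   candidates: C₊=(1.9753,6.2251) cross=59.037; C₋=(3.1976,-7.0386) cross=-59.037
θ=204°:   branch - wants cross < 0 → take C=(3.1976,-7.0386) (cross=-59.037)
θ=204°: ex = (C−B)/|BC| = (0.6281,-0.7781); ey = (0.7781,0.6281)
θ=204°: P = B + 3.11·ex + 0.67·ey = (0.6476,-2.8127)
θ=231°: B = A + 2.00·(cos231°, sin231°) = (-1.2586, -1.5543)
θ=231°: |BD| = 8.4036
θ=231°: circle(B,8.00) ∩ circle(D,8.00): a=4.2018, h=6.8077
θ=231°:   candidates: C₊=(1.6116,5.9131) cross=57.209; C₋=(4.1298,-7.4674) cross=-57.209
θ=231°:   branch - wants cross < 0 → take C=(4.1298,-7.4674) (cross=-57.209)
θ=231°: ex = (C−B)/|BC| = (0.6736,-0.7391); ey = (0.7391,0.6736)
θ=231°: P = B + 3.11·ex + 0.67·ey = (1.3313,-3.4017)

θ=94°: 1.16 -0.91
θ=158°: 0.24 -1.65
θ=204°: 0.65 -2.81
θ=231°: 1.33 -3.40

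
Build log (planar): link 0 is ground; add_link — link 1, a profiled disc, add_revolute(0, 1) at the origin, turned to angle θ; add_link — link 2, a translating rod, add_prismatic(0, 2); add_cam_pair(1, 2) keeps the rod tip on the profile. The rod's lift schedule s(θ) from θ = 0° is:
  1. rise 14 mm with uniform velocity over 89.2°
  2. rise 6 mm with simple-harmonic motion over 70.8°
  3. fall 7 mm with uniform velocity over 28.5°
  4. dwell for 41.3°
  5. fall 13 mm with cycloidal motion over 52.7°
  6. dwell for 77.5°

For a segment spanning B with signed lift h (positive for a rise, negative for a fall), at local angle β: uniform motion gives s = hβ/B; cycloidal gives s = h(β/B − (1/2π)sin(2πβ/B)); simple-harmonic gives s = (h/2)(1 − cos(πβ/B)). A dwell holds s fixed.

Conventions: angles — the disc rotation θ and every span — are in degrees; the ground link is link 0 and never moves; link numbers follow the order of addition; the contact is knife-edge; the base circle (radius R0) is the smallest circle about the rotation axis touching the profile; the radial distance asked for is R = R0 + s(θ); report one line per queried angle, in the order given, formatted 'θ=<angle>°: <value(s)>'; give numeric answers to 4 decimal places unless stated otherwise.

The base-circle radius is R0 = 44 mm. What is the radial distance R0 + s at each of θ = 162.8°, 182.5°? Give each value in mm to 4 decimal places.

seg 1 [0°–89.2°] uniform, h=14: full span → s += 14 → s = 14.0000
seg 2 [89.2°–160°] simple-harmonic, h=6: full span → s += 6 → s = 20.0000
seg 3 [160°–188.5°] uniform, h=-7: θ=162.8° here. β=2.8, B=28.5. -7·2.8/28.5 = -0.6877 → s = 19.3123
seg 3 [160°–188.5°] uniform, h=-7: θ=182.5° here. β=22.5, B=28.5. -7·22.5/28.5 = -5.5263 → s = 14.4737
θ=162.8°: R = R0 + s = 44 + 19.3123 = 63.3123
θ=182.5°: R = R0 + s = 44 + 14.4737 = 58.4737

θ=162.8°: 63.3123
θ=182.5°: 58.4737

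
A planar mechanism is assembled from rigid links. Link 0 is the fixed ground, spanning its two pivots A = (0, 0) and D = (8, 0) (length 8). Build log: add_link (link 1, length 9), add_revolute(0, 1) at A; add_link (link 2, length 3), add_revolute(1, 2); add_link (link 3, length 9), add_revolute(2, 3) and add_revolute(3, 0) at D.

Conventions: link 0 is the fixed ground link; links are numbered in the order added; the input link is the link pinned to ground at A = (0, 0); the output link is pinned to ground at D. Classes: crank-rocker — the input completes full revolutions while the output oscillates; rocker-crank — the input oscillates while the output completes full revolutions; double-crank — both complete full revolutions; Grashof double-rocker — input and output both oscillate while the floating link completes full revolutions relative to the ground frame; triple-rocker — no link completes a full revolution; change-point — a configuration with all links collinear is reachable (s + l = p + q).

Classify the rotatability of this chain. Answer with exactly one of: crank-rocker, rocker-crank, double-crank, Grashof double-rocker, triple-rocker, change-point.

lengths: ground=8, input=9, coupler=3, output=9
sorted: s=3 (shortest), l=9 (longest), p+q=17
s + l = 12 vs p + q = 17
s + l < p + q (Grashof) with shortest = coupler link → Grashof double-rocker

Grashof double-rocker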